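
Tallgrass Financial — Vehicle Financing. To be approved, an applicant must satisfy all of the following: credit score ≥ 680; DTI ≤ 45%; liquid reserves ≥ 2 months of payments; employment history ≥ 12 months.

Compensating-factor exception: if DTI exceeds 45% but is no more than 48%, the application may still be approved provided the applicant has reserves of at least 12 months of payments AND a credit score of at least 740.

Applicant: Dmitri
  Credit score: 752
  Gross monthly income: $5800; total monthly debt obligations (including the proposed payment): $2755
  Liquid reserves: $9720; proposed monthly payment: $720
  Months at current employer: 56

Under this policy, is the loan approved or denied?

Approved

Credit score 752 ≥ 680 (meets base)
DTI = 2,755/5,800 = 47.5% > 45% — standard DTI limit exceeded.
Reserves = 9,720/720 = 13.5 months ≥ 2
Employment 56 ≥ 12 months
DTI 47.5% is within the 45%–48% exception band; checking compensating factors.
Override check — reserves: 13.5 mo (ok); score: 752 (ok).
Both compensating conditions met → exception applies.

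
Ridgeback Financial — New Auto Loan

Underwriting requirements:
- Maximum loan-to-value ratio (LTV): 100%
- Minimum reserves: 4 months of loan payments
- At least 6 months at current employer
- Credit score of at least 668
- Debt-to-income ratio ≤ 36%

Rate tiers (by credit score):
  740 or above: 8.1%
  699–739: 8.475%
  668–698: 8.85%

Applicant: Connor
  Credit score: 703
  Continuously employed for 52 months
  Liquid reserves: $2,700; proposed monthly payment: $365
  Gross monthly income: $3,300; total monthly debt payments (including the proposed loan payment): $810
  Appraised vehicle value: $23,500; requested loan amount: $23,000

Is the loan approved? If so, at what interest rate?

Credit score 703 ≥ 668 (meets minimum)
Loan-to-value = 23,000/23,500 = 97.9% — pass (100% max)
Employment 52 ≥ 6 months
Reserves: 2,700 ÷ 365 = 7.4 months (meets 4-month minimum)
Debt-to-income = 810/3,300 = 24.5% — meets 36% limit
All requirements met. Score 703 falls in the 699–739 tier → 8.475%.

Approved at 8.475%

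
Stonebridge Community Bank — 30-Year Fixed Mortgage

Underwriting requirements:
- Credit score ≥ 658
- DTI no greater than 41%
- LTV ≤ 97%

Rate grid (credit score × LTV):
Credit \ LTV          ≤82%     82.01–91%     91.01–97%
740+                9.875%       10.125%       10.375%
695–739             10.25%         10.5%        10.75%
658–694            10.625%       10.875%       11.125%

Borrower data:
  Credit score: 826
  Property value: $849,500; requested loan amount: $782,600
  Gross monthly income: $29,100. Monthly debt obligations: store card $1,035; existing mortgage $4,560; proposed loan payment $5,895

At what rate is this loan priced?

10.375%

Credit score 826 ≥ 658; Total monthly debts = (1,035 + 4,560 + 5,895) = 11,490. DTI = 11,490/29,100 = 39.5% ≤ 41%
Loan-to-value = 782,600/849,500 = 92.1% — pass (97% max)
Score 826 is in the 740+ band; LTV 92.1% is in the 91.01–97% band → 10.375%.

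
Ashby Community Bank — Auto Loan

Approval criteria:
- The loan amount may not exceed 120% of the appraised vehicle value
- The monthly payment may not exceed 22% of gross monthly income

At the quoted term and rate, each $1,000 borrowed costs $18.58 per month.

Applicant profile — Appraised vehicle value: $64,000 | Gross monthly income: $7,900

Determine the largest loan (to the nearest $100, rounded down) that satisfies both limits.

$76,800

Payment cap: 22% × $7,900 = $1,738/month.
At $18.58 per $1,000, that supports 1,738/18.58 × 1,000 ≈ $93,541 → $93,500.
LTV cap: 120% × $64,000 = $76,800 → $76,800.
Binding constraint: loan-to-value.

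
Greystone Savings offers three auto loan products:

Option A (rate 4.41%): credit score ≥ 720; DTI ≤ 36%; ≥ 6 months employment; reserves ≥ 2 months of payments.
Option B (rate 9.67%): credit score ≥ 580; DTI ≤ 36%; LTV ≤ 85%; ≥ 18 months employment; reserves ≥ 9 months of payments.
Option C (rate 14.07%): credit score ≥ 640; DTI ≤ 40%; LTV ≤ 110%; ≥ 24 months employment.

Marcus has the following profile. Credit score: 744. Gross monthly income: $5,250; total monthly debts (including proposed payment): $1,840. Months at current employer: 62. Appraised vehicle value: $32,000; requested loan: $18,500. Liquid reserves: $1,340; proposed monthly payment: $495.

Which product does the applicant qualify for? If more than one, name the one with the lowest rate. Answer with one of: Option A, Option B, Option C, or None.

DTI = 1,840/5,250 = 35%.
LTV = 18,500/32,000 = 57.8%.
Reserves = 1,340/495 = 2.7 months.
Option A: score 744 ≥ 720; DTI 35% ≤ 36%; employment 62 ≥ 6 mo; reserves 2.7 ≥ 2 mo → qualifies.
Option B: score 744 ≥ 580; DTI 35% ≤ 36%; LTV 57.8% ≤ 85%; employment 62 ≥ 18 mo; reserves 2.7 < 9 mo → does not qualify.
Option C: score 744 ≥ 640; DTI 35% ≤ 40%; LTV 57.8% ≤ 110%; employment 62 ≥ 24 mo → qualifies.
Qualifying: Option A, Option C. Lowest rate is 4.41% → Option A.

Option A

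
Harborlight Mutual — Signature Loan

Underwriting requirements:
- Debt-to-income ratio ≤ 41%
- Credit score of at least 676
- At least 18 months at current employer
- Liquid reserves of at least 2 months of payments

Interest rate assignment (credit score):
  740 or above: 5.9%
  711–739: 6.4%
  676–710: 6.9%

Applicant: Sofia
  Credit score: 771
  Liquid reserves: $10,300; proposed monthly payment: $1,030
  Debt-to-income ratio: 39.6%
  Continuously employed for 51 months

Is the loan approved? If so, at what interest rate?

Approved at 5.9%

Credit score 771 ≥ 676 (meets minimum)
Debt-to-income 39.6% vs 41% cap — pass
Employment 51 ≥ 18 months
Reserves = 10,300/1,030 = 10.0 months ≥ 2
All requirements met. Score 771 falls in the 740 or above tier → 5.9%.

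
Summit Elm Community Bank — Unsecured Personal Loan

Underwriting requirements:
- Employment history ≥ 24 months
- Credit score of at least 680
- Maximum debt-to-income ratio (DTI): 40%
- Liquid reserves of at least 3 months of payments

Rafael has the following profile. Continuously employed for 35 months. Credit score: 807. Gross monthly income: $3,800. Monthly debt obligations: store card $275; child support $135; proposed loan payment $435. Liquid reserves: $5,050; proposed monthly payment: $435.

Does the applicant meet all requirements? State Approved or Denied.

Employment 35 ≥ 24 months
Credit score 807 ≥ 680 (meets)
Total monthly debts = (275 + 135 + 435) = 845. DTI = 845/3,800 = 22.2% ≤ 40%
Reserves = 5,050/435 = 11.6 months ≥ 3
All criteria satisfied.

Approved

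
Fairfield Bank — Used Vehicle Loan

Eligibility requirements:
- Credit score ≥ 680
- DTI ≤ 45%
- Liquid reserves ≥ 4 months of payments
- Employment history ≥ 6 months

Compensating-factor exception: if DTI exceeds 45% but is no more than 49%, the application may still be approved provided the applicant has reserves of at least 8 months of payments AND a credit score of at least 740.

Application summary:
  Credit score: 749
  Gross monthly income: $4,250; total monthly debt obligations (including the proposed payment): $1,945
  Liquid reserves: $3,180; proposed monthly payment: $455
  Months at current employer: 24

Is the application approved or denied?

Credit score 749 ≥ 680 (meets base)
DTI = 1,945/4,250 = 45.8% > 45% — standard DTI limit exceeded.
Reserves = 3,180/455 = 7.0 months ≥ 4
Employment 24 ≥ 6 months
DTI 45.8% is within the 45%–49% exception band; checking compensating factors.
Override check — reserves: 7.0 mo (short of 8); score: 749 (ok).
Compensating-factor requirement not fully met.

Denied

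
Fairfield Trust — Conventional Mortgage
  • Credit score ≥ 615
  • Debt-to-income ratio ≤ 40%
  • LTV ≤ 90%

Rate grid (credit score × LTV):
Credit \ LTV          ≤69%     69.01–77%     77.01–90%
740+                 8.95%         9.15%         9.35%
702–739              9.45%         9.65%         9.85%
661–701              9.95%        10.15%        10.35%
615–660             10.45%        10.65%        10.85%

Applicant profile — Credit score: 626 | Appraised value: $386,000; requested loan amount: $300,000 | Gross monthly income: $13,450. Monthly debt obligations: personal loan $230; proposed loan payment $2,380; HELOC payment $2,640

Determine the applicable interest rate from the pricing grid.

10.85%

Credit score 626 ≥ 615; Total monthly debts = (230 + 2,380 + 2,640) = 5,250. DTI: 5,250 ÷ 13,450 = 39%, within the 40% cap
Loan-to-value = 300,000/386,000 = 77.7% — pass (90% max)
Score 626 is in the 615–660 band; LTV 77.7% is in the 77.01–90% band → 10.85%.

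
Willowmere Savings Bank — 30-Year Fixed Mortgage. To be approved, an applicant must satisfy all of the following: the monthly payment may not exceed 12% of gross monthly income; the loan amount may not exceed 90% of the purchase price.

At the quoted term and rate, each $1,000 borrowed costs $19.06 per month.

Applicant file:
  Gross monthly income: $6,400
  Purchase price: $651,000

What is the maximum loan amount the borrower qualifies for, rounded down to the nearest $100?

$40,200

Payment cap: 12% × $6,400 = $768/month.
At $19.06 per $1,000, that supports 768/19.06 × 1,000 ≈ $40,293 → $40,200.
LTV cap: 90% × $651,000 = $585,900 → $585,900.
Binding constraint: payment-to-income.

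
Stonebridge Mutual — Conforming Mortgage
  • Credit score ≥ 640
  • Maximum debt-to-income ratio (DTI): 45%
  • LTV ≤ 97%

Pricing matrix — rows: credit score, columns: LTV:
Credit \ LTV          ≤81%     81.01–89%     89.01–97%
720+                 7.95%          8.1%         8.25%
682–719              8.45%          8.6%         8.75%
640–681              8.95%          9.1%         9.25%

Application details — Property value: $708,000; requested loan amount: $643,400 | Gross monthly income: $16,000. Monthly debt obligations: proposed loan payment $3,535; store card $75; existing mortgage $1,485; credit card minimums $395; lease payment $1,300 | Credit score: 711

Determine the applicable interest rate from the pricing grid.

Credit score 711 ≥ 640; Total monthly debts = (3,535 + 75 + 1,485 + 395 + 1,300) = 6,790. DTI = 6,790/16,000 = 42.4% ≤ 45%
LTV = 643,400/708,000 = 90.9% ≤ 97%
Score 711 is in the 682–719 band; LTV 90.9% is in the 89.01–97% band → 8.75%.

8.75%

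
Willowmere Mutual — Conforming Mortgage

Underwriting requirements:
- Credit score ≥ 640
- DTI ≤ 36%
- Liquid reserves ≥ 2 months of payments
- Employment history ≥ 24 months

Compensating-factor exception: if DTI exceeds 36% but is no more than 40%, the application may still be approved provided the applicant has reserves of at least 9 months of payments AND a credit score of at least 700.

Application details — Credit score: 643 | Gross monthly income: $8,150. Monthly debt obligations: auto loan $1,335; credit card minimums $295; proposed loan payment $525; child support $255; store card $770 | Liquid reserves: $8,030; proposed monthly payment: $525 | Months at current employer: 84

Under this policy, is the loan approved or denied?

Credit score 643 ≥ 640 (meets base)
Total debts = (1,335 + 295 + 525 + 255 + 770) = 3,180. DTI = 3,180/8,150 = 39% > 36% — standard DTI limit exceeded.
Reserves: 8,030 ÷ 525 = 15.3 months (meets 2-month minimum)
Employment 84 ≥ 24 months
DTI 39% is within the 36%–40% exception band; checking compensating factors.
Reserves 15.3 ≥ 9 months; credit score 643 < 700.
Compensating-factor requirement not fully met.

Denied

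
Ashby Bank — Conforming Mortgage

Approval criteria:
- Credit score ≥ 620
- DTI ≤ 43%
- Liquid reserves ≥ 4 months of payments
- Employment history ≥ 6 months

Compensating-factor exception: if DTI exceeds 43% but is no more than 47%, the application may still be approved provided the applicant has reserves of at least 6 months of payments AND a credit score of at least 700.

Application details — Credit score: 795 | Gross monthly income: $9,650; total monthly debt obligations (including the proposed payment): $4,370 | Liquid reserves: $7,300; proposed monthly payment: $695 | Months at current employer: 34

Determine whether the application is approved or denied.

Credit score 795 ≥ 620 (meets base)
DTI = 4,370/9,650 = 45.3% > 43% — standard DTI limit exceeded.
Reserves = 7,300/695 = 10.5 months ≥ 4
Employment 34 ≥ 6 months
45.3% falls in the override range (43%–47%), so the compensating-factor test applies.
Reserves 10.5 ≥ 6 months; credit score 795 ≥ 700.
Both override conditions satisfied; DTI exception granted.

Approved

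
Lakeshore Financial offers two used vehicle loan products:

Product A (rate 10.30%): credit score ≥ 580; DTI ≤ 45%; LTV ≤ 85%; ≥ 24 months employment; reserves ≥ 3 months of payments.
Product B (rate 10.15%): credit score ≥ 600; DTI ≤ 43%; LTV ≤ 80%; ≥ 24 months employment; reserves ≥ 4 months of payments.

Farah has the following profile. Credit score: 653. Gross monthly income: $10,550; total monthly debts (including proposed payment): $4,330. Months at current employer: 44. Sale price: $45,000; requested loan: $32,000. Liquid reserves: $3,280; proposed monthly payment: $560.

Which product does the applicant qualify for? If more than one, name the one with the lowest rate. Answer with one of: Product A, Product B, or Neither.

Product B

DTI = 4,330/10,550 = 41%.
LTV = 32,000/45,000 = 71.1%.
Reserves = 3,280/560 = 5.9 months.
Product A: score 653 ≥ 580; DTI 41% ≤ 45%; LTV 71.1% ≤ 85%; employment 44 ≥ 24 mo; reserves 5.9 ≥ 3 mo → qualifies.
Product B: score 653 ≥ 600; DTI 41% ≤ 43%; LTV 71.1% ≤ 80%; employment 44 ≥ 24 mo; reserves 5.9 ≥ 4 mo → qualifies.
Qualifying: Product A, Product B. Lowest rate is 10.15% → Product B.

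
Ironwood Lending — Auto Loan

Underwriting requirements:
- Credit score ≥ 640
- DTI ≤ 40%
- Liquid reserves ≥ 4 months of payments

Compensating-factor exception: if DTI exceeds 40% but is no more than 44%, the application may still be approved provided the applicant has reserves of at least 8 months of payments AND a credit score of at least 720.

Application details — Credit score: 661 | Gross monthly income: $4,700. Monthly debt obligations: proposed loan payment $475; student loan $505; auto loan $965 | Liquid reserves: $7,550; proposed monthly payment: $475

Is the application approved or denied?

Credit score 661 ≥ 640 (meets base)
Total debts = (475 + 505 + 965) = 1,945. DTI: 1,945 ÷ 4,700 = 41.4%, over the 40% base limit.
Reserves = 7,550/475 = 15.9 months ≥ 4
41.4% falls in the override range (40%–44%), so the compensating-factor test applies.
Override check — reserves: 15.9 mo (ok); score: 661 (below 720).
Compensating-factor requirement not fully met.

Denied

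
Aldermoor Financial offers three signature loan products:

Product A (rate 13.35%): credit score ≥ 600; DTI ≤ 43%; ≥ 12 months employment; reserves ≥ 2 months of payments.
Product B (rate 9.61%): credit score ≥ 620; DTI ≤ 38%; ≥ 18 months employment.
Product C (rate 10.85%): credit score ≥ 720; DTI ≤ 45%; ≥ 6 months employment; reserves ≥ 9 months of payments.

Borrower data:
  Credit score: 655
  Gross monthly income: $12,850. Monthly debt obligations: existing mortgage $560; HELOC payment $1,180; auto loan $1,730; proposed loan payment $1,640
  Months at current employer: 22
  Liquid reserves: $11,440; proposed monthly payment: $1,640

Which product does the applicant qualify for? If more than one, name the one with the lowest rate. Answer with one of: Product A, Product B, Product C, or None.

Total debts = (560 + 1,180 + 1,730 + 1,640) = 5,110; DTI = 5,110/12,850 = 39.8%.
Reserves = 11,440/1,640 = 7.0 months.
Product A: score 655 ≥ 600; DTI 39.8% ≤ 43%; employment 22 ≥ 12 mo; reserves 7.0 ≥ 2 mo → qualifies.
Product B: score 655 ≥ 620; DTI 39.8% > 38%; employment 22 ≥ 18 mo → does not qualify.
Product C: score 655 < 720; DTI 39.8% ≤ 45%; employment 22 ≥ 6 mo; reserves 7.0 < 9 mo → does not qualify.

Product A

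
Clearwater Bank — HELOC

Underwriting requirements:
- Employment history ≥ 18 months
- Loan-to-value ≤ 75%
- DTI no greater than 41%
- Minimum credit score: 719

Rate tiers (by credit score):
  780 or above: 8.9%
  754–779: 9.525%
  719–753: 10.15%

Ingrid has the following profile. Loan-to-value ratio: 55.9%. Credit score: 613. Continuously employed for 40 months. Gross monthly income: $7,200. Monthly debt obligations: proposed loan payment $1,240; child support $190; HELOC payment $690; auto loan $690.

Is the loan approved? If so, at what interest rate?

Denied

Credit score 613 < 719 (below minimum)
Employment 40 ≥ 18 months
Total monthly debts = (1,240 + 190 + 690 + 690) = 2,810. DTI = 2,810/7,200 = 39% ≤ 41%
LTV 55.9% — within 75%
Not all requirements met → denied.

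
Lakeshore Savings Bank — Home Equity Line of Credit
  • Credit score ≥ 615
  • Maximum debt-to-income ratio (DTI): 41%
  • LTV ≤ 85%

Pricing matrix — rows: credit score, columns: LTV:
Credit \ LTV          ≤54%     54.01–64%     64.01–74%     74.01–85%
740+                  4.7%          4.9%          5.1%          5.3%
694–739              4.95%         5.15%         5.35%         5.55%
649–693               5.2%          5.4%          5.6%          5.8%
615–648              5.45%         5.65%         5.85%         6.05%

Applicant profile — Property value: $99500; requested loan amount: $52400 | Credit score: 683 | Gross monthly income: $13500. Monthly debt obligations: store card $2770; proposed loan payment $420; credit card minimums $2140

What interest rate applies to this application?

Credit score 683 ≥ 615; Total monthly debts = (2,770 + 420 + 2,140) = 5,330. DTI = 5,330/13,500 = 39.5% ≤ 41%
LTV: 52,400 ÷ 99,500 = 52.7%, within 85% cap
Row: 683 falls in 649–693. Column: 52.7% falls in ≤54%. Rate = 5.2%.

5.2%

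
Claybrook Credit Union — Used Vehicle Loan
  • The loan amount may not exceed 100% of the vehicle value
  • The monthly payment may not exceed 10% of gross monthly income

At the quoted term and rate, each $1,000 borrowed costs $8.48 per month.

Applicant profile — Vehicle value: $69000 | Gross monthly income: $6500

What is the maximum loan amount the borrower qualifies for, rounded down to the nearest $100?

$69,000

Payment cap: 10% × $6,500 = $650/month.
At $8.48 per $1,000, that supports 650/8.48 × 1,000 ≈ $76,650 → $76,600.
LTV cap: 100% × $69,000 = $69,000 → $69,000.
Binding constraint: loan-to-value.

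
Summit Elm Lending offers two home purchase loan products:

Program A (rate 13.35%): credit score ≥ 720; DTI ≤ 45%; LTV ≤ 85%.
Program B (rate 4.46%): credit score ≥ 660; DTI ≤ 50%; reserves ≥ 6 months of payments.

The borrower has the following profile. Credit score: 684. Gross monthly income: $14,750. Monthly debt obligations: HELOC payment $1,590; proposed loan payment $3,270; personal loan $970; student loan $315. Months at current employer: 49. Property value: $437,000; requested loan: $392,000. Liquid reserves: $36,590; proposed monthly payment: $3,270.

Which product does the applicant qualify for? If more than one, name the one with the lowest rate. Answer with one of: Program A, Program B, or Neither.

Total debts = (1,590 + 3,270 + 970 + 315) = 6,145; DTI = 6,145/14,750 = 41.7%.
LTV = 392,000/437,000 = 89.7%.
Reserves = 36,590/3,270 = 11.2 months.
Program A: score 684 < 720; DTI 41.7% ≤ 45%; LTV 89.7% > 85% → does not qualify.
Program B: score 684 ≥ 660; DTI 41.7% ≤ 50%; reserves 11.2 ≥ 6 mo → qualifies.

Program B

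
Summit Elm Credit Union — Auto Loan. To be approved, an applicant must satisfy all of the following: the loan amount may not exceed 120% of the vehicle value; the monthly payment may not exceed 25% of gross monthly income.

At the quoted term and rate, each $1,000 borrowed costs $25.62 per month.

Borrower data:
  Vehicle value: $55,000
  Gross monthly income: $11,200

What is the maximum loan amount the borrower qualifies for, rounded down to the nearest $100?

Payment cap: 25% × $11,200 = $2,800/month.
At $25.62 per $1,000, that supports 2,800/25.62 × 1,000 ≈ $109,289 → $109,200.
LTV cap: 120% × $55,000 = $66,000 → $66,000.
Binding constraint: loan-to-value.

$66,000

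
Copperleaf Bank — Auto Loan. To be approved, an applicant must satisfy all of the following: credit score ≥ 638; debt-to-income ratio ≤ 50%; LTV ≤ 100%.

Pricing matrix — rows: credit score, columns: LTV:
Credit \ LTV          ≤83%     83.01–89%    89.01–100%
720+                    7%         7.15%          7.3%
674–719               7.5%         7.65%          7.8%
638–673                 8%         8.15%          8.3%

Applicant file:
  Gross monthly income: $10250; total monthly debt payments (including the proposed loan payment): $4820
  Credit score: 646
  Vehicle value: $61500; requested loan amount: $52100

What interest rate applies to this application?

8.15%

Credit score 646 ≥ 638; DTI = 4,820/10,250 = 47% ≤ 50%
LTV: 52,100 ÷ 61,500 = 84.7%, within 100% cap
Row: 646 falls in 638–673. Column: 84.7% falls in 83.01–89%. Rate = 8.15%.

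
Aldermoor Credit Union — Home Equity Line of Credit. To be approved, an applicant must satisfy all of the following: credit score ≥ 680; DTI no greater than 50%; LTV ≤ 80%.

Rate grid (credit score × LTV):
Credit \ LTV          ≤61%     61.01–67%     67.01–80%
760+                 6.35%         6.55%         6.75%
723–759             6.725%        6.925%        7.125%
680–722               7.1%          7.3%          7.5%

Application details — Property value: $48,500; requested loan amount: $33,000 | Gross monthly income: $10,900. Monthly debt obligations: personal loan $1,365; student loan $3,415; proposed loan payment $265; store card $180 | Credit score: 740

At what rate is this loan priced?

7.125%

Credit score 740 ≥ 680; Total monthly debts = (1,365 + 3,415 + 265 + 180) = 5,225. Debt-to-income = 5,225/10,900 = 47.9% — meets 50% limit
Loan-to-value = 33,000/48,500 = 68% — pass (80% max)
Score 740 is in the 723–759 band; LTV 68% is in the 67.01–80% band → 7.125%.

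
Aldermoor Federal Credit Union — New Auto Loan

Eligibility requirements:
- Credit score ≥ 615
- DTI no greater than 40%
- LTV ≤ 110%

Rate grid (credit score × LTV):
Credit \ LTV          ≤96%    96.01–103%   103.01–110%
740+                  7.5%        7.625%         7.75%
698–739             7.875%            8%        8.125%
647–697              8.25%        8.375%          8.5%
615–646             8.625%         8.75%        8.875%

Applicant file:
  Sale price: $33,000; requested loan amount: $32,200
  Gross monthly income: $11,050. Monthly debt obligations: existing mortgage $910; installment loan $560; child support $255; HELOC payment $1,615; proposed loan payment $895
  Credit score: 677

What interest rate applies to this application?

Credit score 677 ≥ 615; Total monthly debts = (910 + 560 + 255 + 1,615 + 895) = 4,235. DTI = 4,235/11,050 = 38.3% ≤ 40%
Loan-to-value = 32,200/33,000 = 97.6% — pass (110% max)
Row: 677 falls in 647–697. Column: 97.6% falls in 96.01–103%. Rate = 8.375%.

8.375%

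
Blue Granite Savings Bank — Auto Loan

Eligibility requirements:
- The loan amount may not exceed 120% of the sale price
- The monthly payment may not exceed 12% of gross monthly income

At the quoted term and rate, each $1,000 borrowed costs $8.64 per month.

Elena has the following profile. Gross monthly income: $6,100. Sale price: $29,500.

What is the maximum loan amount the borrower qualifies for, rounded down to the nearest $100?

Payment cap: 12% × $6,100 = $732/month.
At $8.64 per $1,000, that supports 732/8.64 × 1,000 ≈ $84,722 → $84,700.
LTV cap: 120% × $29,500 = $35,400 → $35,400.
Binding constraint: loan-to-value.

$35,400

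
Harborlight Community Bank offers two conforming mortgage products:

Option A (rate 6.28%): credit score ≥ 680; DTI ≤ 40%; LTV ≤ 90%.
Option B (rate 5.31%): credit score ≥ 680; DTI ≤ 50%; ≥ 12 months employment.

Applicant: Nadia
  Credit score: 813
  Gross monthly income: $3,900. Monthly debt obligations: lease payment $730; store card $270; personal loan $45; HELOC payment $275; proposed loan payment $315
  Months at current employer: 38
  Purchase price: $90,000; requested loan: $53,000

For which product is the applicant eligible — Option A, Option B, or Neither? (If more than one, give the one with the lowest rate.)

Total debts = (730 + 270 + 45 + 275 + 315) = 1,635; DTI = 1,635/3,900 = 41.9%.
LTV = 53,000/90,000 = 58.9%.
Option A: score 813 ≥ 680; DTI 41.9% > 40%; LTV 58.9% ≤ 90% → does not qualify.
Option B: score 813 ≥ 680; DTI 41.9% ≤ 50%; employment 38 ≥ 12 mo → qualifies.

Option B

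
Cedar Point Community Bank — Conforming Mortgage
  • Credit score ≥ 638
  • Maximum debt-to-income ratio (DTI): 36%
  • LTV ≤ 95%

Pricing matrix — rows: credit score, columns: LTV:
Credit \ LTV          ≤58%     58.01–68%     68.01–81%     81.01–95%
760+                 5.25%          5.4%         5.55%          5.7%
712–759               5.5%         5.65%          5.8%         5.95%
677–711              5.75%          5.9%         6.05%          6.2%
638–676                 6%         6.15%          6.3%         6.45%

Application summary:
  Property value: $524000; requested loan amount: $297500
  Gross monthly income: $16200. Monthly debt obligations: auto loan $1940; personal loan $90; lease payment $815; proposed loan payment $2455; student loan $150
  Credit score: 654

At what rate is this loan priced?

Credit score 654 ≥ 638; Total monthly debts = (1,940 + 90 + 815 + 2,455 + 150) = 5,450. DTI: 5,450 ÷ 16,200 = 33.6%, within the 36% cap
Loan-to-value = 297,500/524,000 = 56.8% — pass (95% max)
Row: 654 falls in 638–676. Column: 56.8% falls in ≤58%. Rate = 6%.

6%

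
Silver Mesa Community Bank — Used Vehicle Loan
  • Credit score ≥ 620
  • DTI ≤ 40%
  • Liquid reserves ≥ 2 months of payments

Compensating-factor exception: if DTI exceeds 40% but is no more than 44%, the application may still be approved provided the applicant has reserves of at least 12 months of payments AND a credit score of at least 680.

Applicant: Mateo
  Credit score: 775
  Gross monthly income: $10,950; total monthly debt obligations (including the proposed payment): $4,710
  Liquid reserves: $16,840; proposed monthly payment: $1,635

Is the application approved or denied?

Credit score 775 ≥ 620 (meets base)
DTI = 4,710/10,950 = 43% > 40% — standard DTI limit exceeded.
Liquid reserves cover 16,840/1,635 = 10.3 months — ≥ 2 required
DTI 43% is within the 40%–44% exception band; checking compensating factors.
Reserves 10.3 < 12 months; credit score 775 ≥ 680.
Compensating-factor requirement not fully met.

Denied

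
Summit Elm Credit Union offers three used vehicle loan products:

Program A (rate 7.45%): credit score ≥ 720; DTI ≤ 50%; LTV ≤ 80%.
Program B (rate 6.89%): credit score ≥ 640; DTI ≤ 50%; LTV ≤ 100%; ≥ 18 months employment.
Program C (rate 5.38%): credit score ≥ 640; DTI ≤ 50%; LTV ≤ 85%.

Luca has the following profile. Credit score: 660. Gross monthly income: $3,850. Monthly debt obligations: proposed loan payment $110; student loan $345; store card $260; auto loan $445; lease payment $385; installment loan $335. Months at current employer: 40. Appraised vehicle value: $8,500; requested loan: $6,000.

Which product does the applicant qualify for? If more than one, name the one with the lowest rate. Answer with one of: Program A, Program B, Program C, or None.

Total debts = (110 + 345 + 260 + 445 + 385 + 335) = 1,880; DTI = 1,880/3,850 = 48.8%.
LTV = 6,000/8,500 = 70.6%.
Program A: score 660 < 720; DTI 48.8% ≤ 50%; LTV 70.6% ≤ 80% → does not qualify.
Program B: score 660 ≥ 640; DTI 48.8% ≤ 50%; LTV 70.6% ≤ 100%; employment 40 ≥ 18 mo → qualifies.
Program C: score 660 ≥ 640; DTI 48.8% ≤ 50%; LTV 70.6% ≤ 85% → qualifies.
Qualifying: Program B, Program C. Lowest rate is 5.38% → Program C.

Program C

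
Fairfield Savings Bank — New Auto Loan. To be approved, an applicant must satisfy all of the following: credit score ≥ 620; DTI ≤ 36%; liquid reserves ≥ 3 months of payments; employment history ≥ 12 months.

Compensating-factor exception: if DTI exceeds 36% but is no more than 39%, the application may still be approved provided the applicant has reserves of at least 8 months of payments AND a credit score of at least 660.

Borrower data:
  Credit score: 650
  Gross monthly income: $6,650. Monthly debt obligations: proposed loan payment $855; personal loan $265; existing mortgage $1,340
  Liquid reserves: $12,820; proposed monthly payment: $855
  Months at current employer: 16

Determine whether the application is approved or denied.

Denied

Credit score 650 ≥ 620 (meets base)
Total debts = (855 + 265 + 1,340) = 2,460. DTI = 2,460/6,650 = 37% > 36% — standard DTI limit exceeded.
Liquid reserves cover 12,820/855 = 15.0 months — ≥ 3 required
Employment 16 ≥ 12 months
37% falls in the override range (36%–39%), so the compensating-factor test applies.
Reserves 15.0 ≥ 8 months; credit score 650 < 660.
Compensating-factor requirement not fully met.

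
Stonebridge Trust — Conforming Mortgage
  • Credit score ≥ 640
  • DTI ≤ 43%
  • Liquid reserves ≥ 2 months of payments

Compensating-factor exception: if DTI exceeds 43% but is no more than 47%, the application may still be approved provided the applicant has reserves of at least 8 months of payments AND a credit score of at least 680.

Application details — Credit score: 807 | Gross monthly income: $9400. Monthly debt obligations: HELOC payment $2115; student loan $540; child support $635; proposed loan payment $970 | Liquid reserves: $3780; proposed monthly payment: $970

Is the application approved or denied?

Denied

Credit score 807 ≥ 640 (meets base)
Total debts = (2,115 + 540 + 635 + 970) = 4,260. DTI: 4,260 ÷ 9,400 = 45.3%, over the 43% base limit.
Reserves: 3,780 ÷ 970 = 3.9 months (meets 2-month minimum)
DTI 45.3% is within the 43%–47% exception band; checking compensating factors.
Reserves 3.9 < 8 months; credit score 807 ≥ 680.
Compensating-factor requirement not fully met.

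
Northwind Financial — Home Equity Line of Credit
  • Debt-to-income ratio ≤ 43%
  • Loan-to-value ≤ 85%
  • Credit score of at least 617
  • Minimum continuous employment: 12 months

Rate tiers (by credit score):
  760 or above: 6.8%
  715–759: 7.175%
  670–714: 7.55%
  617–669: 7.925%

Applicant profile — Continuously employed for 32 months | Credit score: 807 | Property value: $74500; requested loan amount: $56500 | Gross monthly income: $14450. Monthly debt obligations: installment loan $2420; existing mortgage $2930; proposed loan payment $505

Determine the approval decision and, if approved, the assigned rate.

Credit score 807 ≥ 617 (meets minimum)
LTV: 56,500 ÷ 74,500 = 75.8%, within 85% cap
Employment 32 ≥ 12 months
Total monthly debts = (2,420 + 2,930 + 505) = 5,855. DTI: 5,855 ÷ 14,450 = 40.5%, within the 43% cap
All requirements met. Score 807 falls in the 760 or above tier → 6.8%.

Approved at 6.8%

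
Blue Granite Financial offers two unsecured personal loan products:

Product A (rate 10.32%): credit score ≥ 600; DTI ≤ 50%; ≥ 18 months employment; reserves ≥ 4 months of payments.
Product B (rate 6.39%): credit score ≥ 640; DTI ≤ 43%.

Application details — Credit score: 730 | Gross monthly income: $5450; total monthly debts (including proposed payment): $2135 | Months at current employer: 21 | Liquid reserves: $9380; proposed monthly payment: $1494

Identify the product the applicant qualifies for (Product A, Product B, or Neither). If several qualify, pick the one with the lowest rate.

DTI = 2,135/5,450 = 39.2%.
Reserves = 9,380/1,494 = 6.3 months.
Product A: score 730 ≥ 600; DTI 39.2% ≤ 50%; employment 21 ≥ 18 mo; reserves 6.3 ≥ 4 mo → qualifies.
Product B: score 730 ≥ 640; DTI 39.2% ≤ 43% → qualifies.
Qualifying: Product A, Product B. Lowest rate is 6.39% → Product B.

Product B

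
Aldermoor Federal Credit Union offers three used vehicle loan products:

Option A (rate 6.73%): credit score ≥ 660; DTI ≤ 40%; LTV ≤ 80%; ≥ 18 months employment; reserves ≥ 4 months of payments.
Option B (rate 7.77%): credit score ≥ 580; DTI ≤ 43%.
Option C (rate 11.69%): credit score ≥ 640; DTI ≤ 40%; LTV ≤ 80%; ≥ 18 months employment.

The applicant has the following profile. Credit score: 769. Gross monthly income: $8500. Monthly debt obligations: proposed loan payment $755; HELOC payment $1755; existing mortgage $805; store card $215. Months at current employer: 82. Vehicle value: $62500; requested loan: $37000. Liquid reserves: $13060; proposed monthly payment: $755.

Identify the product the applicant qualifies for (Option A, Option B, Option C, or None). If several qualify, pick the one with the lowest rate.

Total debts = (755 + 1,755 + 805 + 215) = 3,530; DTI = 3,530/8,500 = 41.5%.
LTV = 37,000/62,500 = 59.2%.
Reserves = 13,060/755 = 17.3 months.
Option A: score 769 ≥ 660; DTI 41.5% > 40%; LTV 59.2% ≤ 80%; employment 82 ≥ 18 mo; reserves 17.3 ≥ 4 mo → does not qualify.
Option B: score 769 ≥ 580; DTI 41.5% ≤ 43% → qualifies.
Option C: score 769 ≥ 640; DTI 41.5% > 40%; LTV 59.2% ≤ 80%; employment 82 ≥ 18 mo → does not qualify.

Option B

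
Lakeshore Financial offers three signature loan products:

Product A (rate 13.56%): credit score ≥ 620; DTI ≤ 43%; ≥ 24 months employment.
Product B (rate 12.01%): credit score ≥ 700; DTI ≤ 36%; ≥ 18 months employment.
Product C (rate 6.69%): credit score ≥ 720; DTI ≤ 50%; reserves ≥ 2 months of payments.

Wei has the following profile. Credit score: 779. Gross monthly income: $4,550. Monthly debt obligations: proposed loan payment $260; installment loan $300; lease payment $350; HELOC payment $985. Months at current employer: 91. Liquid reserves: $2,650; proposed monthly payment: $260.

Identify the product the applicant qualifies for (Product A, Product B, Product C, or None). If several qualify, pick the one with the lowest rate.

Product C

Total debts = (260 + 300 + 350 + 985) = 1,895; DTI = 1,895/4,550 = 41.6%.
Reserves = 2,650/260 = 10.2 months.
Product A: score 779 ≥ 620; DTI 41.6% ≤ 43%; employment 91 ≥ 24 mo → qualifies.
Product B: score 779 ≥ 700; DTI 41.6% > 36%; employment 91 ≥ 18 mo → does not qualify.
Product C: score 779 ≥ 720; DTI 41.6% ≤ 50%; reserves 10.2 ≥ 2 mo → qualifies.
Qualifying: Product A, Product C. Lowest rate is 6.69% → Product C.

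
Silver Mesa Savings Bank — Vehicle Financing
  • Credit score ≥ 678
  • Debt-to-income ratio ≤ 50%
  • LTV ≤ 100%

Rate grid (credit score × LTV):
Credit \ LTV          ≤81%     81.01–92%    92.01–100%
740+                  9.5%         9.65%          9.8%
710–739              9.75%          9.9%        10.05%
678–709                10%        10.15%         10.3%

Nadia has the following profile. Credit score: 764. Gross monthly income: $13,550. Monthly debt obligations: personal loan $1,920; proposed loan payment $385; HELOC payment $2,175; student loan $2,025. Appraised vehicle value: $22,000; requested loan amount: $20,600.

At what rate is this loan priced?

Credit score 764 ≥ 678; Total monthly debts = (1,920 + 385 + 2,175 + 2,025) = 6,505. DTI: 6,505 ÷ 13,550 = 48%, within the 50% cap
LTV = 20,600/22,000 = 93.6% ≤ 100%
Row: 764 falls in 740+. Column: 93.6% falls in 92.01–100%. Rate = 9.8%.

9.8%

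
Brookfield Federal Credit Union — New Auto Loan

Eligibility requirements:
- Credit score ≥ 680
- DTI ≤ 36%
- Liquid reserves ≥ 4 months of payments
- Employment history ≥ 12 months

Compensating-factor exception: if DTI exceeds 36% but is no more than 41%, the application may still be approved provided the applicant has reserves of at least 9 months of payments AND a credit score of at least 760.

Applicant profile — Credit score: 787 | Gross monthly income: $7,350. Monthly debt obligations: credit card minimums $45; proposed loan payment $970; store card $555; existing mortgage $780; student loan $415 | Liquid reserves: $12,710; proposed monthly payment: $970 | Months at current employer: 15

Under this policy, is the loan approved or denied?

Approved

Credit score 787 ≥ 680 (meets base)
Total debts = (45 + 970 + 555 + 780 + 415) = 2,765. DTI = 2,765/7,350 = 37.6% > 36% — standard DTI limit exceeded.
Reserves: 12,710 ÷ 970 = 13.1 months (meets 4-month minimum)
Employment 15 ≥ 12 months
DTI 37.6% is within the 36%–41% exception band; checking compensating factors.
Override check — reserves: 13.1 mo (ok); score: 787 (ok).
Both override conditions satisfied; DTI exception granted.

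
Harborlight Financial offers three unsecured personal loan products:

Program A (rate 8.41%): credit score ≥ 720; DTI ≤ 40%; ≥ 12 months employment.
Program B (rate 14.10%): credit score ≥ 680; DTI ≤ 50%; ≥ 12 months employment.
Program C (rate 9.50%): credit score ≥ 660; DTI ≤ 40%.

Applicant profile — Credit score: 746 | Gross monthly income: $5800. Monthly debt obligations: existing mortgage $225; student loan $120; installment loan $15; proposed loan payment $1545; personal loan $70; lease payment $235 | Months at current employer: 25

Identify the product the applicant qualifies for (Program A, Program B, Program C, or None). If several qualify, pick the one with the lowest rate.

Total debts = (225 + 120 + 15 + 1,545 + 70 + 235) = 2,210; DTI = 2,210/5,800 = 38.1%.
Program A: score 746 ≥ 720; DTI 38.1% ≤ 40%; employment 25 ≥ 12 mo → qualifies.
Program B: score 746 ≥ 680; DTI 38.1% ≤ 50%; employment 25 ≥ 12 mo → qualifies.
Program C: score 746 ≥ 660; DTI 38.1% ≤ 40% → qualifies.
Qualifying: Program A, Program B, Program C. Lowest rate is 8.41% → Program A.

Program A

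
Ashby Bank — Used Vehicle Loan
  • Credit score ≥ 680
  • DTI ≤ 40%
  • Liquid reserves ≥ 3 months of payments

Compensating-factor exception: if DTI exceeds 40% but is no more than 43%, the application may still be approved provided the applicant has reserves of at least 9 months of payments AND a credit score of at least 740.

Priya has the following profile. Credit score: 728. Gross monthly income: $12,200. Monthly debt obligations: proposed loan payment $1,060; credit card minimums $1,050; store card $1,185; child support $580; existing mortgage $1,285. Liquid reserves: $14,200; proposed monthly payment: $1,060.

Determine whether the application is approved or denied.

Credit score 728 ≥ 680 (meets base)
Total debts = (1,060 + 1,050 + 1,185 + 580 + 1,285) = 5,160. DTI = 5,160/12,200 = 42.3% > 40% — standard DTI limit exceeded.
Reserves: 14,200 ÷ 1,060 = 13.4 months (meets 3-month minimum)
DTI 42.3% is within the 40%–43% exception band; checking compensating factors.
Reserves 13.4 ≥ 9 months; credit score 728 < 740.
Override conditions not both satisfied; exception does not apply.

Denied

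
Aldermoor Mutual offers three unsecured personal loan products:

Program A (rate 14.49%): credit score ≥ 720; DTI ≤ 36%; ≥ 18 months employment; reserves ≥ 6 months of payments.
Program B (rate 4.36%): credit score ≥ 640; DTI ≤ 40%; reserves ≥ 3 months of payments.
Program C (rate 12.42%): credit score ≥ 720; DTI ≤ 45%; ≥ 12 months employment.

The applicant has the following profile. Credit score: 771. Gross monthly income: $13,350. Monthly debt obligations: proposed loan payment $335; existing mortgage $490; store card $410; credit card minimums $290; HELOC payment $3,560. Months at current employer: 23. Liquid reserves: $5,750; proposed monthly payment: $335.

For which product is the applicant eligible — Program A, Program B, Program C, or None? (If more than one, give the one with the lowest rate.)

Total debts = (335 + 490 + 410 + 290 + 3,560) = 5,085; DTI = 5,085/13,350 = 38.1%.
Reserves = 5,750/335 = 17.2 months.
Program A: score 771 ≥ 720; DTI 38.1% > 36%; employment 23 ≥ 18 mo; reserves 17.2 ≥ 6 mo → does not qualify.
Program B: score 771 ≥ 640; DTI 38.1% ≤ 40%; reserves 17.2 ≥ 3 mo → qualifies.
Program C: score 771 ≥ 720; DTI 38.1% ≤ 45%; employment 23 ≥ 12 mo → qualifies.
Qualifying: Program B, Program C. Lowest rate is 4.36% → Program B.

Program B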